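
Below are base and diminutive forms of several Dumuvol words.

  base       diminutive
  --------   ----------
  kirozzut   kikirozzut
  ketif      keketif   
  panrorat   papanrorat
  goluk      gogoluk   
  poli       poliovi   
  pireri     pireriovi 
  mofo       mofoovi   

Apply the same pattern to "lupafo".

lupafoovi

ketif and poli both have last vowel 'i' yet inflect differently (keketif, poliovi), so the last vowel is not what conditions the rule; whether the stem ends in a vowel or a consonant is.
"lupafo" ends in a vowel. The stems ending in a vowel (poli → poliovi, pireri → pireriovi, mofo → mofoovi) add -ovi.
So lupafo → lupafoovi.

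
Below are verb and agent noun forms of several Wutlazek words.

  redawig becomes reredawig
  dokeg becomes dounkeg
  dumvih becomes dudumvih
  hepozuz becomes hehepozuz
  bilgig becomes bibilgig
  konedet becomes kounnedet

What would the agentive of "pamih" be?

dokeg and redawig both end in -g yet inflect differently (dounkeg, reredawig), so the final letter is not what conditions the rule; the last vowel is.
"pamih" has last vowel 'i'. The stems whose last vowel is 'i' (redawig → reredawig, dumvih → dudumvih, bilgig → bibilgig) repeat the first consonant+vowel as a prefix.
The other pattern: stems whose last vowel is 'e' insert -un- after the first vowel.
So pamih → papamih.

papamih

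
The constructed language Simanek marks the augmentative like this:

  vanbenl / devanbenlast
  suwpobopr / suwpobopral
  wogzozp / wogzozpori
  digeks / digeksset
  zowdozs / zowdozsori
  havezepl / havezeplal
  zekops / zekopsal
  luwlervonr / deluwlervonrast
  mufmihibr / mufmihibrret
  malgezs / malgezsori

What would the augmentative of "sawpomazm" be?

vanbenl and havezepl both end in -l yet inflect differently (devanbenlast, havezeplal), so the final letter is not what conditions the rule; the second-to-last letter is.
"sawpomazm" has second-to-last letter 'z'. The stems whose second-to-last letter is 'z' (zowdozs → zowdozsori, malgezs → malgezsori, wogzozp → wogzozpori) add -ori.
The other patterns: stems whose second-to-last letter is 'n' add de- … -ast around the stem; stems whose second-to-last letter is 'p' add -al; stems whose second-to-last letter is 'b' or 'k' double the final consonant and add -et.
So sawpomazm → sawpomazmori.

sawpomazmori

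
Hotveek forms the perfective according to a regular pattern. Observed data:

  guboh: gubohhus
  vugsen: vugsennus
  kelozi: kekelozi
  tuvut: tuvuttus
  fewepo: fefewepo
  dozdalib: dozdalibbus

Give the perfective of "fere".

dozdalib and kelozi both have last vowel 'i' yet inflect differently (dozdalibbus, kekelozi), so the last vowel is not what conditions the rule; whether the stem ends in a vowel or a consonant is.
"fere" ends in a vowel. The stems ending in a vowel (kelozi → kekelozi, fewepo → fefewepo) repeat the first consonant+vowel as a prefix.
The other pattern: stems ending in a consonant double the final consonant and add -us.
So fere → fefere.

fefere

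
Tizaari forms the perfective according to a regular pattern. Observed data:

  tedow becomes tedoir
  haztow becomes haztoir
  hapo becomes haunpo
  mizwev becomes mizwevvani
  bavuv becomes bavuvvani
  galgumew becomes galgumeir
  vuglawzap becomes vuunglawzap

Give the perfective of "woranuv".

galgumew and mizwev both have last vowel 'e' yet inflect differently (galgumeir, mizwevvani), so the last vowel is not what conditions the rule; the final letter is.
"woranuv" ends in -v. The stems ending in -v (bavuv → bavuvvani, mizwev → mizwevvani) double the final consonant and add -ani.
The other patterns: stems ending in -w drop the final letter and add -ir; stems ending in -o or -p insert -un- after the first vowel.
So woranuv → woranuvvani.

woranuvvani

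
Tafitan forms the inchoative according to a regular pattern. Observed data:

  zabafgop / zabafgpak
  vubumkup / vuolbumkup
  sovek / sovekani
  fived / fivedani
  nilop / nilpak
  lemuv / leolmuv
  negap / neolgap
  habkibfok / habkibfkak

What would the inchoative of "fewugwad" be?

habkibfok and sovek both end in -k yet inflect differently (habkibfkak, sovekani), so the final letter is not what conditions the rule; the last vowel is.
"fewugwad" has last vowel 'a'. The one such stem in the data (negap → neolgap) inserts -ol- after the first vowel (as do lemuv, vubumkup), so the same rule applies.
The other patterns: stems whose last vowel is 'o' delete the last vowel and add -ak; stems whose last vowel is 'e' add -ani.
So fewugwad → feolwugwad.

feolwugwad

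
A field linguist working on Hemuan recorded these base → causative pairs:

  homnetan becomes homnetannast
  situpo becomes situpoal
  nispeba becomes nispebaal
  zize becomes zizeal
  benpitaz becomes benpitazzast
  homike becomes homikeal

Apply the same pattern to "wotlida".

homnetan and nispeba both have last vowel 'a' yet inflect differently (homnetannast, nispebaal), so the last vowel is not what conditions the rule; whether the stem ends in a vowel or a consonant is.
"wotlida" ends in a vowel. The stems ending in a vowel (nispeba → nispebaal, homike → homikeal, situpo → situpoal) add -al.
The other pattern: stems ending in a consonant double the final consonant and add -ast.
So wotlida → wotlidaal.

wotlidaal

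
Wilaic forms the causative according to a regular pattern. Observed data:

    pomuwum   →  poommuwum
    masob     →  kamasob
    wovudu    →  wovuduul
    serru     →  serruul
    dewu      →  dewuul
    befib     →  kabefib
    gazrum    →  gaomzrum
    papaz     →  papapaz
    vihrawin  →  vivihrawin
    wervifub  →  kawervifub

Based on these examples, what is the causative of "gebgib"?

kagebgib

serru and pomuwum both have last vowel 'u' yet inflect differently (serruul, poommuwum), so the last vowel is not what conditions the rule; the final letter is.
"gebgib" ends in -b. The stems ending in -b (wervifub → kawervifub, befib → kabefib, masob → kamasob) add the prefix ka-.
So gebgib → kagebgib.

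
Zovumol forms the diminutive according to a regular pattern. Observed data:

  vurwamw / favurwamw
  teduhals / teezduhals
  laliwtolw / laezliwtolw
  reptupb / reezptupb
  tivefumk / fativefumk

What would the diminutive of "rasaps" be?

raezsaps

vurwamw and laliwtolw both end in -w yet inflect differently (favurwamw, laezliwtolw), so the final letter is not what conditions the rule; the second-to-last letter is.
"rasaps" has second-to-last letter 'p'. The one such stem in the data (reptupb → reezptupb) inserts -ez- after the first vowel (as do laliwtolw, teduhals), so the same rule applies.
So rasaps → raezsaps.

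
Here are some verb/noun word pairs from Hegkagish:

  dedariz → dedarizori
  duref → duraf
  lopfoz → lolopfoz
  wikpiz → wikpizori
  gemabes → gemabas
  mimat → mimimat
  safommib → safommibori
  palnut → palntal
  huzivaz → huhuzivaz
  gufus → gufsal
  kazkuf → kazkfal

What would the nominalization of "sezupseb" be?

"sezupseb" has last vowel 'e'. The stems whose last vowel is 'e' (duref → duraf, gemabes → gemabas) change the last vowel to 'a'.
So sezupseb → sezupsab.

sezupsab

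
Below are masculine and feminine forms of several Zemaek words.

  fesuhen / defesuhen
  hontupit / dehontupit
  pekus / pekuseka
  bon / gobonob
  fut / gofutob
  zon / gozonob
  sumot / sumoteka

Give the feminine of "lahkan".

fut and sumot both end in -t yet inflect differently (gofutob, sumoteka), so the final letter is not what conditions the rule; the number of vowels is.
"lahkan" has 2 vowels. The stems with 2 vowels (pekus → pekuseka, sumot → sumoteka) add -eka.
The other patterns: stems with 1 vowel add go- … -ob around the stem; stems with 3 vowels add the prefix de-.
So lahkan → lahkaneka.

lahkaneka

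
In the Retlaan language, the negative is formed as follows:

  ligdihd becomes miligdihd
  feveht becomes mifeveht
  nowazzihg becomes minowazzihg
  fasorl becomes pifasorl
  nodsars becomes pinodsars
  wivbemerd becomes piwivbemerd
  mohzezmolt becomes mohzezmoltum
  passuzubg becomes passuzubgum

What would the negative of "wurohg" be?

ligdihd and wivbemerd both end in -d yet inflect differently (miligdihd, piwivbemerd), so the final letter is not what conditions the rule; the second-to-last letter is.
"wurohg" has second-to-last letter 'h'. The stems whose second-to-last letter is 'h' (ligdihd → miligdihd, feveht → mifeveht, nowazzihg → minowazzihg) add the prefix mi-.
The other patterns: stems whose second-to-last letter is 'r' add the prefix pi-; stems whose second-to-last letter is 'b' or 'l' add -um.
So wurohg → miwurohg.

miwurohg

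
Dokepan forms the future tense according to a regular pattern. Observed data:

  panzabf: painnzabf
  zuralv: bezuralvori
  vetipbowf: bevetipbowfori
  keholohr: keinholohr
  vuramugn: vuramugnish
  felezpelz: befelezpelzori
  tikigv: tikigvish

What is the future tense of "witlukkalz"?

tikigv and zuralv both end in -v yet inflect differently (tikigvish, bezuralvori), so the final letter is not what conditions the rule; the second-to-last letter is.
"witlukkalz" has second-to-last letter 'l'. The stems whose second-to-last letter is 'l' (zuralv → bezuralvori, felezpelz → befelezpelzori) add be- … -ori around the stem.
The other patterns: stems whose second-to-last letter is 'b' or 'h' insert -in- after the first vowel; stems whose second-to-last letter is 'g' add -ish.
So witlukkalz → bewitlukkalzori.

bewitlukkalzori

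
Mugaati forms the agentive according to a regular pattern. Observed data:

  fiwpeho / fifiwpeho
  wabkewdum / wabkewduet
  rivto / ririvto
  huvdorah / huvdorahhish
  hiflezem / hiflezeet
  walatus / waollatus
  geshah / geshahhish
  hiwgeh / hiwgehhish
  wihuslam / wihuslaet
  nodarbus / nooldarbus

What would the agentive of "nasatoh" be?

"nasatoh" ends in -h. The stems ending in -h (huvdorah → huvdorahhish, hiwgeh → hiwgehhish, geshah → geshahhish) double the final consonant and add -ish.
So nasatoh → nasatohhish.

nasatohhish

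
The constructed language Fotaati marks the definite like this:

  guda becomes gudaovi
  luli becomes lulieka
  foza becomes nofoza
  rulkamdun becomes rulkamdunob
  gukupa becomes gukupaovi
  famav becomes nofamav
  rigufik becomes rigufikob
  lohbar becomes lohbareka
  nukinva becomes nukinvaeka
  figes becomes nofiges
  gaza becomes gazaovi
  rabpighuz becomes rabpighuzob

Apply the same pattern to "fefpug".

nofefpug

"fefpug" begins with f-. The stems beginning with f- (famav → nofamav, figes → nofiges, foza → nofoza) add the prefix no-.
The other patterns: stems beginning with r- add -ob; stems beginning with g- add -ovi; stems beginning with l- or n- add -eka.
So fefpug → nofefpug.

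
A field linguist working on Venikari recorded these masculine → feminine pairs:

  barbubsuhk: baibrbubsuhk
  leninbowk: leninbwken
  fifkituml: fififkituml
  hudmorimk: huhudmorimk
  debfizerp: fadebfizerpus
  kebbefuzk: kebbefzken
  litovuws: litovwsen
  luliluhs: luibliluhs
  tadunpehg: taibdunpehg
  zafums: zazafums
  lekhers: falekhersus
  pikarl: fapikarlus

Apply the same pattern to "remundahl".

"remundahl" has second-to-last letter 'h'. The stems whose second-to-last letter is 'h' (luliluhs → luibliluhs, barbubsuhk → baibrbubsuhk, tadunpehg → taibdunpehg) insert -ib- after the first vowel.
The other patterns: stems whose second-to-last letter is 'r' add fa- … -us around the stem; stems whose second-to-last letter is 'm' repeat the first consonant+vowel as a prefix; stems whose second-to-last letter is 'w' or 'z' delete the last vowel and add -en.
So remundahl → reibmundahl.

reibmundahl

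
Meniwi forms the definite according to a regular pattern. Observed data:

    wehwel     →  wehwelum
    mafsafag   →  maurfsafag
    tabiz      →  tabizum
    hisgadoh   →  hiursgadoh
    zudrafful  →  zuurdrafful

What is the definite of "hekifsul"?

"hekifsul" has 3 vowels. The stems with 3 vowels (zudrafful → zuurdrafful, hisgadoh → hiursgadoh, mafsafag → maurfsafag) insert -ur- after the first vowel.
So hekifsul → heurkifsul.

heurkifsul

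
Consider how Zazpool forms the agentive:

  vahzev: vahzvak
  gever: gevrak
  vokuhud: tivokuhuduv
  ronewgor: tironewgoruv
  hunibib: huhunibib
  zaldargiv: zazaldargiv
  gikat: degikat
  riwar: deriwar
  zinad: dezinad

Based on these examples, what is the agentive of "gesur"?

tigesuruv

gever and ronewgor both end in -r yet inflect differently (gevrak, tironewgoruv), so the final letter is not what conditions the rule; the last vowel is.
"gesur" has last vowel 'u'. The one such stem in the data (vokuhud → tivokuhuduv) adds ti- … -uv around the stem, so the same rule applies.
The other patterns: stems whose last vowel is 'e' delete the last vowel and add -ak; stems whose last vowel is 'i' repeat the first consonant+vowel as a prefix; stems whose last vowel is 'a' add the prefix de-.
So gesur → tigesuruv.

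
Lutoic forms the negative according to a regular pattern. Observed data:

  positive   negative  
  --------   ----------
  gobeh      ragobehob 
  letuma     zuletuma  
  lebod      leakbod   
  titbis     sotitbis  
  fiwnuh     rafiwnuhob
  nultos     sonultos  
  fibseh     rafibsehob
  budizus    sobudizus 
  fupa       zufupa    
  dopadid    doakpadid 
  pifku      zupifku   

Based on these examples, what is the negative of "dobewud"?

"dobewud" ends in -d. The stems ending in -d (dopadid → doakpadid, lebod → leakbod) insert -ak- after the first vowel.
So dobewud → doakbewud.

doakbewud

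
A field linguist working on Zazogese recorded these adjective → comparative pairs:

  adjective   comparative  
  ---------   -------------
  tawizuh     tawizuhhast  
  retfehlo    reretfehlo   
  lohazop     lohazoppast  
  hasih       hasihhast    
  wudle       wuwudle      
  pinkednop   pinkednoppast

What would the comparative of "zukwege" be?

"zukwege" ends in a vowel. The stems ending in a vowel (retfehlo → reretfehlo, wudle → wuwudle) repeat the first consonant+vowel as a prefix.
So zukwege → zuzukwege.

zuzukwege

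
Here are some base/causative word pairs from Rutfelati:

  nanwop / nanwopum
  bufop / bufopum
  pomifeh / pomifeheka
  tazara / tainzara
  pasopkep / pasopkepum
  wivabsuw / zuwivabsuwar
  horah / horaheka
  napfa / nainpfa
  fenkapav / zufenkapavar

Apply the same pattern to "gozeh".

gozeheka

pasopkep and pomifeh both have last vowel 'e' yet inflect differently (pasopkepum, pomifeheka), so the last vowel is not what conditions the rule; the final letter is.
"gozeh" ends in -h. The stems ending in -h (pomifeh → pomifeheka, horah → horaheka) add -eka.
The other patterns: stems ending in -p add -um; stems ending in -a insert -in- after the first vowel; stems ending in -v or -w add zu- … -ar around the stem.
So gozeh → gozeheka.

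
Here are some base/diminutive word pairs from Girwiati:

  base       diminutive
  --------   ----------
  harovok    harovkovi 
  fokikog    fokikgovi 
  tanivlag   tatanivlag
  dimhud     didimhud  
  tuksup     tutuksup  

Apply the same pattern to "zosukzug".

"zosukzug" has last vowel 'u'. The stems whose last vowel is 'u' (dimhud → didimhud, tuksup → tutuksup) repeat the first consonant+vowel as a prefix.
The other pattern: stems whose last vowel is 'o' delete the last vowel and add -ovi.
So zosukzug → zozosukzug.

zozosukzug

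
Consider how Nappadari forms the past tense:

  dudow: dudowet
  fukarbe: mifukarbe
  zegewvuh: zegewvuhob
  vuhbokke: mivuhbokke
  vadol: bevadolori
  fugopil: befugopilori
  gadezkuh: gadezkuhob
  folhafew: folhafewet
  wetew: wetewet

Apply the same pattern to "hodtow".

hodtowet

"hodtow" ends in -w. The stems ending in -w (dudow → dudowet, wetew → wetewet, folhafew → folhafewet) add -et.
The other patterns: stems ending in -l add be- … -ori around the stem; stems ending in -h add -ob; stems ending in -e add the prefix mi-.
So hodtow → hodtowet.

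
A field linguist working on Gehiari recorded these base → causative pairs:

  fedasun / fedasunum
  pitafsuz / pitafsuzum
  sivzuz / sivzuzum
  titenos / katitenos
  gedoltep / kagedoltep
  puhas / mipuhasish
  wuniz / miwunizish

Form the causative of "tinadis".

mitinadisish

titenos and puhas both end in -s yet inflect differently (katitenos, mipuhasish), so the final letter is not what conditions the rule; the last vowel is.
"tinadis" has last vowel 'i'. The one such stem in the data (wuniz → miwunizish) adds mi- … -ish around the stem, so the same rule applies.
The other patterns: stems whose last vowel is 'u' add -um; stems whose last vowel is 'e' or 'o' add the prefix ka-.
So tinadis → mitinadisish.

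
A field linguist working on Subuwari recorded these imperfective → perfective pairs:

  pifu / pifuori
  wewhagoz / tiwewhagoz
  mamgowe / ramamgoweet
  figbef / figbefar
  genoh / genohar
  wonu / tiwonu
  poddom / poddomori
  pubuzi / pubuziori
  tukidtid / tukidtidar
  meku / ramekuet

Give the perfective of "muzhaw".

ramuzhawet

meku and pifu both end in -u yet inflect differently (ramekuet, pifuori), so the final letter is not what conditions the rule; the first letter is.
"muzhaw" begins with m-. The stems beginning with m- (meku → ramekuet, mamgowe → ramamgoweet) add ra- … -et around the stem.
So muzhaw → ramuzhawet.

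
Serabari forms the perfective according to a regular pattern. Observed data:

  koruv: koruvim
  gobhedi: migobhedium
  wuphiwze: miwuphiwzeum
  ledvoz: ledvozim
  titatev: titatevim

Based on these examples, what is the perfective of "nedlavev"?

nedlavevim

titatev and wuphiwze both have last vowel 'e' yet inflect differently (titatevim, miwuphiwzeum), so the last vowel is not what conditions the rule; whether the stem ends in a vowel or a consonant is.
"nedlavev" ends in a consonant. The stems ending in a consonant (ledvoz → ledvozim, koruv → koruvim, titatev → titatevim) add -im.
The other pattern: stems ending in a vowel add mi- … -um around the stem.
So nedlavev → nedlavevim.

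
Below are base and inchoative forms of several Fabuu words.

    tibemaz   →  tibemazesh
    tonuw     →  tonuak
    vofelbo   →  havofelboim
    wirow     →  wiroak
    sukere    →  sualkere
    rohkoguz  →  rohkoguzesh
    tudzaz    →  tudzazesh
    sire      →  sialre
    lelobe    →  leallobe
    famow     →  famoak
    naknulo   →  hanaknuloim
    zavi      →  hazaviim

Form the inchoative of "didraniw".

didraniak

"didraniw" ends in -w. The stems ending in -w (wirow → wiroak, tonuw → tonuak, famow → famoak) drop the final letter and add -ak.
The other patterns: stems ending in -z add -esh; stems ending in -e insert -al- after the first vowel; stems ending in -i or -o add ha- … -im around the stem.
So didraniw → didraniak.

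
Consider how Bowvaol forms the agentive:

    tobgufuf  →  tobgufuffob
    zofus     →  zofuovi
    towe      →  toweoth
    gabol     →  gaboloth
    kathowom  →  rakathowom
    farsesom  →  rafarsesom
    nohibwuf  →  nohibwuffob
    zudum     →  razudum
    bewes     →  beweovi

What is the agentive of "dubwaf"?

"dubwaf" ends in -f. The stems ending in -f (tobgufuf → tobgufuffob, nohibwuf → nohibwuffob) double the final consonant and add -ob.
The other patterns: stems ending in -s drop the final letter and add -ovi; stems ending in -m add the prefix ra-; stems ending in -e or -l add -oth.
So dubwaf → dubwaffob.

dubwaffob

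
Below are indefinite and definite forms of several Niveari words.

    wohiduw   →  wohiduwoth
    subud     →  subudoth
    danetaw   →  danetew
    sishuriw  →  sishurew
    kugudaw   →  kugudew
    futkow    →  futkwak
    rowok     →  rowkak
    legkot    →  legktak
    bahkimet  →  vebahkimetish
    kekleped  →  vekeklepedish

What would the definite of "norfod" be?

wohiduw and danetaw both end in -w yet inflect differently (wohiduwoth, danetew), so the final letter is not what conditions the rule; the last vowel is.
"norfod" has last vowel 'o'. The stems whose last vowel is 'o' (futkow → futkwak, rowok → rowkak, legkot → legktak) delete the last vowel and add -ak.
The other patterns: stems whose last vowel is 'u' add -oth; stems whose last vowel is 'a' or 'i' change the last vowel to 'e'; stems whose last vowel is 'e' add ve- … -ish around the stem.
So norfod → norfdak.

norfdak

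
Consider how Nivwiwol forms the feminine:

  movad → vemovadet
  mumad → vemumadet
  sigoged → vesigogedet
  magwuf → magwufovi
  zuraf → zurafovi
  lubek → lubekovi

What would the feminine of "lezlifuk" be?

lezlifukovi

"lezlifuk" ends in -k. The one such stem in the data (lubek → lubekovi) adds -ovi, so the same rule applies.
The other pattern: stems ending in -d add ve- … -et around the stem.
So lezlifuk → lezlifukovi.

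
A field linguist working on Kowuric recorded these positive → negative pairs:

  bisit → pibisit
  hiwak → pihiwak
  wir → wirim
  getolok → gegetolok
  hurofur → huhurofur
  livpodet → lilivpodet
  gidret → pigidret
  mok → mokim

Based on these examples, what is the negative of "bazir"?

mok and hiwak both end in -k yet inflect differently (mokim, pihiwak), so the final letter is not what conditions the rule; the number of vowels is.
"bazir" has 2 vowels. The stems with 2 vowels (hiwak → pihiwak, gidret → pigidret, bisit → pibisit) add the prefix pi-.
The other patterns: stems with 1 vowel add -im; stems with 3 vowels repeat the first consonant+vowel as a prefix.
So bazir → pibazir.

pibazir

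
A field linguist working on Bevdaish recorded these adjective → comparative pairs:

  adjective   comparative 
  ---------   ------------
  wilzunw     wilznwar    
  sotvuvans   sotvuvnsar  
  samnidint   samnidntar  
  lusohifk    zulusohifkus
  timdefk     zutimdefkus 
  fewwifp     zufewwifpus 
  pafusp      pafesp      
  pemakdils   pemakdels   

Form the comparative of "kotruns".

kotrnsar

"kotruns" has second-to-last letter 'n'. The stems whose second-to-last letter is 'n' (wilzunw → wilznwar, sotvuvans → sotvuvnsar, samnidint → samnidntar) delete the last vowel and add -ar.
So kotruns → kotrnsar.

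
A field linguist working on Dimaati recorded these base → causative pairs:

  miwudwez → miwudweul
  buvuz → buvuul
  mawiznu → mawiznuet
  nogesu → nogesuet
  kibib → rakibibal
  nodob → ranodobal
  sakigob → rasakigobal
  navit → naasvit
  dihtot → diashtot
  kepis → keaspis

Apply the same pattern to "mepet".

measpet

"mepet" ends in -t. The stems ending in -t (navit → naasvit, dihtot → diashtot) insert -as- after the first vowel.
The other patterns: stems ending in -z drop the final letter and add -ul; stems ending in -u add -et; stems ending in -b add ra- … -al around the stem.
So mepet → measpet.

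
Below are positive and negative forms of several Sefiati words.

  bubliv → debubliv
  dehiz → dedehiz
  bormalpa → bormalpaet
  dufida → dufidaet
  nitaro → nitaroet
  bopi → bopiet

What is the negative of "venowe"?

bubliv and bopi both have last vowel 'i' yet inflect differently (debubliv, bopiet), so the last vowel is not what conditions the rule; whether the stem ends in a vowel or a consonant is.
"venowe" ends in a vowel. The stems ending in a vowel (bormalpa → bormalpaet, dufida → dufidaet, nitaro → nitaroet) add -et.
So venowe → venoweet.

venoweet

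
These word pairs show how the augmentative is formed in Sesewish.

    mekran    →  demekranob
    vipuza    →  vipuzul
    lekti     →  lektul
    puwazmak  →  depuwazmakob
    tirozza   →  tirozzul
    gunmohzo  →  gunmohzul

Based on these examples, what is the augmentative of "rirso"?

tirozza and puwazmak both have last vowel 'a' yet inflect differently (tirozzul, depuwazmakob), so the last vowel is not what conditions the rule; whether the stem ends in a vowel or a consonant is.
"rirso" ends in a vowel. The stems ending in a vowel (lekti → lektul, gunmohzo → gunmohzul, tirozza → tirozzul) drop the final letter and add -ul.
The other pattern: stems ending in a consonant add de- … -ob around the stem.
So rirso → rirsul.

rirsul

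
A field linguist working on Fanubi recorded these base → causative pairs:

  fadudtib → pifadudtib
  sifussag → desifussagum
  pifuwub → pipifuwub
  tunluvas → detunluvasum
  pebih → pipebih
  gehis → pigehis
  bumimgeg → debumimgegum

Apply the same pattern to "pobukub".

pipobukub

tunluvas and gehis both end in -s yet inflect differently (detunluvasum, pigehis), so the final letter is not what conditions the rule; the last vowel is.
"pobukub" has last vowel 'u'. The one such stem in the data (pifuwub → pipifuwub) adds the prefix pi-, so the same rule applies.
So pobukub → pipobukub.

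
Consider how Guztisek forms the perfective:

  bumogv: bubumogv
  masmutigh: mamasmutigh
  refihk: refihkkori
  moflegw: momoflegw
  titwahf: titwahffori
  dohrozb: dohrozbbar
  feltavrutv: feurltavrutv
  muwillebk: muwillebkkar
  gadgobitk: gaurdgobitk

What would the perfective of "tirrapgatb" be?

tiurrrapgatb

refihk and gadgobitk both end in -k yet inflect differently (refihkkori, gaurdgobitk), so the final letter is not what conditions the rule; the second-to-last letter is.
"tirrapgatb" has second-to-last letter 't'. The stems whose second-to-last letter is 't' (gadgobitk → gaurdgobitk, feltavrutv → feurltavrutv) insert -ur- after the first vowel.
So tirrapgatb → tiurrrapgatb.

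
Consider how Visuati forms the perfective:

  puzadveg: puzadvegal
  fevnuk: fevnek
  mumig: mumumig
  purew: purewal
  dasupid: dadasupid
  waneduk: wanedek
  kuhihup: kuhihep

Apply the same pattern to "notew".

notewal

mumig and puzadveg both end in -g yet inflect differently (mumumig, puzadvegal), so the final letter is not what conditions the rule; the last vowel is.
"notew" has last vowel 'e'. The stems whose last vowel is 'e' (puzadveg → puzadvegal, purew → purewal) add -al.
The other patterns: stems whose last vowel is 'u' change the last vowel to 'e'; stems whose last vowel is 'i' repeat the first consonant+vowel as a prefix.
So notew → notewal.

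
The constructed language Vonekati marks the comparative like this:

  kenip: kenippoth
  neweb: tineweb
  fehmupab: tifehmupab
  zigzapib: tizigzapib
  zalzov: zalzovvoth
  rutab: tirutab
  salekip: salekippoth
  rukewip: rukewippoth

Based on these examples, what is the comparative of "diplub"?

"diplub" ends in -b. The stems ending in -b (neweb → tineweb, fehmupab → tifehmupab, zigzapib → tizigzapib) add the prefix ti-.
The other pattern: stems ending in -p or -v double the final consonant and add -oth.
So diplub → tidiplub.

tidiplub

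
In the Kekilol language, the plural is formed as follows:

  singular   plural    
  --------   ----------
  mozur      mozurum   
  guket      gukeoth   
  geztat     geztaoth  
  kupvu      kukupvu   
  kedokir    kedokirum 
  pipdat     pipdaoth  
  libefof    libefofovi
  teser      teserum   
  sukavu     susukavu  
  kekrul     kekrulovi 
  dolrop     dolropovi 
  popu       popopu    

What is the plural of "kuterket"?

kuterkeoth

teser and guket both have last vowel 'e' yet inflect differently (teserum, gukeoth), so the last vowel is not what conditions the rule; the final letter is.
"kuterket" ends in -t. The stems ending in -t (pipdat → pipdaoth, guket → gukeoth, geztat → geztaoth) drop the final letter and add -oth.
The other patterns: stems ending in -r add -um; stems ending in -u repeat the first consonant+vowel as a prefix; stems ending in -f, -l or -p add -ovi.
So kuterket → kuterkeoth.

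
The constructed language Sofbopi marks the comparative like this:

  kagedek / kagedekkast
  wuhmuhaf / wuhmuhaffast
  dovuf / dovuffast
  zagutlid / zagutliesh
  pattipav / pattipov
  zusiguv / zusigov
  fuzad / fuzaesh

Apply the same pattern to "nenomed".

nenomeesh

wuhmuhaf and fuzad both have last vowel 'a' yet inflect differently (wuhmuhaffast, fuzaesh), so the last vowel is not what conditions the rule; the final letter is.
"nenomed" ends in -d. The stems ending in -d (fuzad → fuzaesh, zagutlid → zagutliesh) drop the final letter and add -esh.
So nenomed → nenomeesh.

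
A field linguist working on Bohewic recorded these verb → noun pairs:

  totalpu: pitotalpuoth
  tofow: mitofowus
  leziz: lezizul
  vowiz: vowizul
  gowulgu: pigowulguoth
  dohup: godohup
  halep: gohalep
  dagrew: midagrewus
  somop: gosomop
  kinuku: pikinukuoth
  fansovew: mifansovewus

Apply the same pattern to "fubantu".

"fubantu" ends in -u. The stems ending in -u (totalpu → pitotalpuoth, kinuku → pikinukuoth, gowulgu → pigowulguoth) add pi- … -oth around the stem.
So fubantu → pifubantuoth.

pifubantuoth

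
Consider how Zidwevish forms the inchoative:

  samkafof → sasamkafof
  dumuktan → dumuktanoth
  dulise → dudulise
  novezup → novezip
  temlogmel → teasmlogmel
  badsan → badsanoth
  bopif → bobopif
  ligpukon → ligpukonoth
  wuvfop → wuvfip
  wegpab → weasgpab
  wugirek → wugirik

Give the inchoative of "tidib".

tiasdib

"tidib" ends in -b. The one such stem in the data (wegpab → weasgpab) inserts -as- after the first vowel (as does temlogmel), so the same rule applies.
The other patterns: stems ending in -n add -oth; stems ending in -k or -p change the last vowel to 'i'; stems ending in -e or -f repeat the first consonant+vowel as a prefix.
So tidib → tiasdib.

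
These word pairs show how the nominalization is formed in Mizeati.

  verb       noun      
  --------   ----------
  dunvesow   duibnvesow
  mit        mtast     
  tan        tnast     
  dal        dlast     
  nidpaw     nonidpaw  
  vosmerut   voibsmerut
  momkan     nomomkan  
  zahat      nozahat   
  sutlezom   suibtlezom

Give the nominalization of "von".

"von" has 1 vowel. The stems with 1 vowel (tan → tnast, mit → mtast, dal → dlast) delete the last vowel and add -ast.
The other patterns: stems with 2 vowels add the prefix no-; stems with 3 vowels insert -ib- after the first vowel.
So von → vnast.

vnast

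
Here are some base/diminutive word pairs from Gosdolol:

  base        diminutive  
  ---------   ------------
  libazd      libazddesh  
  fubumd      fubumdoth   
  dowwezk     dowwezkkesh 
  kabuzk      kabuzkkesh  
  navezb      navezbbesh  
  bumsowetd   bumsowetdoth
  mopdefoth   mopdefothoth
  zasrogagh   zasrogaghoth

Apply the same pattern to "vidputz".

libazd and bumsowetd both end in -d yet inflect differently (libazddesh, bumsowetdoth), so the final letter is not what conditions the rule; the second-to-last letter is.
"vidputz" has second-to-last letter 't'. The stems whose second-to-last letter is 't' (mopdefoth → mopdefothoth, bumsowetd → bumsowetdoth) add -oth.
The other pattern: stems whose second-to-last letter is 'z' double the final consonant and add -esh.
So vidputz → vidputzoth.

vidputzoth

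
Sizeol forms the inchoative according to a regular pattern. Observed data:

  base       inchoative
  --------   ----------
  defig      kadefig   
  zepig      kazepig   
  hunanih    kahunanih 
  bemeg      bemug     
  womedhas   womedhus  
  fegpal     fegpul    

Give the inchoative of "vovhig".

defig and bemeg both end in -g yet inflect differently (kadefig, bemug), so the final letter is not what conditions the rule; the last vowel is.
"vovhig" has last vowel 'i'. The stems whose last vowel is 'i' (defig → kadefig, zepig → kazepig, hunanih → kahunanih) add the prefix ka-.
So vovhig → kavovhig.

kavovhig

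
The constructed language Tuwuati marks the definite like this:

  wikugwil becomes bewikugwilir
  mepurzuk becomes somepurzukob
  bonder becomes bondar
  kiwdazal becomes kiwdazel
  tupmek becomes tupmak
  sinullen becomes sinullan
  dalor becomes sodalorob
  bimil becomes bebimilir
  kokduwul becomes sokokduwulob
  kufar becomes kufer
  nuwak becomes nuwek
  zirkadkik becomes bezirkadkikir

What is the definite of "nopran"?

bonder and kufar both end in -r yet inflect differently (bondar, kufer), so the final letter is not what conditions the rule; the last vowel is.
"nopran" has last vowel 'a'. The stems whose last vowel is 'a' (kufar → kufer, nuwak → nuwek, kiwdazal → kiwdazel) change the last vowel to 'e'.
So nopran → nopren.

nopren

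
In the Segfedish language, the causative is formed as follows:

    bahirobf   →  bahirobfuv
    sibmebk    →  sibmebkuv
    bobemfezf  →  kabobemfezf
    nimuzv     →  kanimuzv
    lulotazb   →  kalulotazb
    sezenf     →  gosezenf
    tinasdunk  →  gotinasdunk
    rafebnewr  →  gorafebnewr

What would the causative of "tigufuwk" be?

"tigufuwk" has second-to-last letter 'w'. The one such stem in the data (rafebnewr → gorafebnewr) adds the prefix go-, so the same rule applies.
The other patterns: stems whose second-to-last letter is 'b' add -uv; stems whose second-to-last letter is 'z' add the prefix ka-.
So tigufuwk → gotigufuwk.

gotigufuwk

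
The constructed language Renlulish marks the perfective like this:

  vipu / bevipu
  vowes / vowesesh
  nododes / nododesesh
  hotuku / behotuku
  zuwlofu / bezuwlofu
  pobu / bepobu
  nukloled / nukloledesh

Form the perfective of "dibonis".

vipu and vowes both begin with v- yet inflect differently (bevipu, vowesesh), so the first letter is not what conditions the rule; the final letter is.
"dibonis" ends in -s. The stems ending in -s (nododes → nododesesh, vowes → vowesesh) add -esh.
The other pattern: stems ending in -u add the prefix be-.
So dibonis → dibonisesh.

dibonisesh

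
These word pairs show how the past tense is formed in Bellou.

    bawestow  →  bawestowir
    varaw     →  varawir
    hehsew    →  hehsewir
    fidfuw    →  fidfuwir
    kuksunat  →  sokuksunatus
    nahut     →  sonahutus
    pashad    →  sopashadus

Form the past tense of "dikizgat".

varaw and kuksunat both have last vowel 'a' yet inflect differently (varawir, sokuksunatus), so the last vowel is not what conditions the rule; the final letter is.
"dikizgat" ends in -t. The stems ending in -t (kuksunat → sokuksunatus, nahut → sonahutus) add so- … -us around the stem.
The other pattern: stems ending in -w add -ir.
So dikizgat → sodikizgatus.

sodikizgatus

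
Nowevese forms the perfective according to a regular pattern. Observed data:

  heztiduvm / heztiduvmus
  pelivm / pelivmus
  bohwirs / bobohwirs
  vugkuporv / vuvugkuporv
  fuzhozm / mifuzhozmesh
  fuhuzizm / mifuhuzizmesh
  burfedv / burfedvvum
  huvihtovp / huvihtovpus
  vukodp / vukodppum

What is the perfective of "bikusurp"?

bibikusurp

fuzhozm and heztiduvm both end in -m yet inflect differently (mifuzhozmesh, heztiduvmus), so the final letter is not what conditions the rule; the second-to-last letter is.
"bikusurp" has second-to-last letter 'r'. The stems whose second-to-last letter is 'r' (bohwirs → bobohwirs, vugkuporv → vuvugkuporv) repeat the first consonant+vowel as a prefix.
So bikusurp → bibikusurp.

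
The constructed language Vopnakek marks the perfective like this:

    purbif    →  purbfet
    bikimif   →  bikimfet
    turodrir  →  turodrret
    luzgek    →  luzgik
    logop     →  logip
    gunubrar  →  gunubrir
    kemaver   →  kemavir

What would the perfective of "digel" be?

digil

turodrir and gunubrar both end in -r yet inflect differently (turodrret, gunubrir), so the final letter is not what conditions the rule; the last vowel is.
"digel" has last vowel 'e'. The stems whose last vowel is 'e' (luzgek → luzgik, kemaver → kemavir) change the last vowel to 'i'.
So digel → digil.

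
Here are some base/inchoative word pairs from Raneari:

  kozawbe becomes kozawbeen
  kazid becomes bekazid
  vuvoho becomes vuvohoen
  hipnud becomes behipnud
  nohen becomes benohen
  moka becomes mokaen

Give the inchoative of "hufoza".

kozawbe and nohen both have last vowel 'e' yet inflect differently (kozawbeen, benohen), so the last vowel is not what conditions the rule; whether the stem ends in a vowel or a consonant is.
"hufoza" ends in a vowel. The stems ending in a vowel (moka → mokaen, kozawbe → kozawbeen, vuvoho → vuvohoen) add -en.
So hufoza → hufozaen.

hufozaen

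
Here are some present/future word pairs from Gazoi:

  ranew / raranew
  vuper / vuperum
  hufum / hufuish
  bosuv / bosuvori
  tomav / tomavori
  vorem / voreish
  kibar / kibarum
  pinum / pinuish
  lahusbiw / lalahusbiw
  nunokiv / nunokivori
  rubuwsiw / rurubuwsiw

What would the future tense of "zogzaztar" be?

zogzaztarum

rubuwsiw and nunokiv both have last vowel 'i' yet inflect differently (rurubuwsiw, nunokivori), so the last vowel is not what conditions the rule; the final letter is.
"zogzaztar" ends in -r. The stems ending in -r (kibar → kibarum, vuper → vuperum) add -um.
The other patterns: stems ending in -w repeat the first consonant+vowel as a prefix; stems ending in -v add -ori; stems ending in -m drop the final letter and add -ish.
So zogzaztar → zogzaztarum.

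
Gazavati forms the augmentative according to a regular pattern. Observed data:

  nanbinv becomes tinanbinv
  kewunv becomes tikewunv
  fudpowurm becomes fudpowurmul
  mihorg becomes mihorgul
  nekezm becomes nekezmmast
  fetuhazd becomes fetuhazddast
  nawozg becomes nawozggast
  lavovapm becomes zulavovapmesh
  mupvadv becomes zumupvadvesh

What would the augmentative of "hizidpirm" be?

hizidpirmul

fudpowurm and nekezm both end in -m yet inflect differently (fudpowurmul, nekezmmast), so the final letter is not what conditions the rule; the second-to-last letter is.
"hizidpirm" has second-to-last letter 'r'. The stems whose second-to-last letter is 'r' (fudpowurm → fudpowurmul, mihorg → mihorgul) add -ul.
The other patterns: stems whose second-to-last letter is 'n' add the prefix ti-; stems whose second-to-last letter is 'z' double the final consonant and add -ast; stems whose second-to-last letter is 'd' or 'p' add zu- … -esh around the stem.
So hizidpirm → hizidpirmul.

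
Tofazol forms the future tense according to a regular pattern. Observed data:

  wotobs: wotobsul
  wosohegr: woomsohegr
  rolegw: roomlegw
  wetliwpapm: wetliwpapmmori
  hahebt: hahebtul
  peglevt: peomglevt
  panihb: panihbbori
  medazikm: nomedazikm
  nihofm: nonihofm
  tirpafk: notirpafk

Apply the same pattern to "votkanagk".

hahebt and peglevt both end in -t yet inflect differently (hahebtul, peomglevt), so the final letter is not what conditions the rule; the second-to-last letter is.
"votkanagk" has second-to-last letter 'g'. The stems whose second-to-last letter is 'g' (rolegw → roomlegw, wosohegr → woomsohegr) insert -om- after the first vowel.
The other patterns: stems whose second-to-last letter is 'b' add -ul; stems whose second-to-last letter is 'f' or 'k' add the prefix no-; stems whose second-to-last letter is 'h' or 'p' double the final consonant and add -ori.
So votkanagk → voomtkanagk.

voomtkanagk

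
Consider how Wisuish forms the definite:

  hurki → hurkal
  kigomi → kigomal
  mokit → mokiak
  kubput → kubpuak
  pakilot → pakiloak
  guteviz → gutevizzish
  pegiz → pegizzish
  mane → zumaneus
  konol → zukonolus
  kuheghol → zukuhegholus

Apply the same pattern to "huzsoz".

hurki and mokit both have last vowel 'i' yet inflect differently (hurkal, mokiak), so the last vowel is not what conditions the rule; the final letter is.
"huzsoz" ends in -z. The stems ending in -z (guteviz → gutevizzish, pegiz → pegizzish) double the final consonant and add -ish.
So huzsoz → huzsozzish.

huzsozzish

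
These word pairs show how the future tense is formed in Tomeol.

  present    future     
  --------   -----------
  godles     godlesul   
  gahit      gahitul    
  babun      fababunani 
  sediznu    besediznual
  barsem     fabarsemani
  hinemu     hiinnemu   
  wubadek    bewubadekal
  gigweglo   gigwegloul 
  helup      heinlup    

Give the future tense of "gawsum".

"gawsum" begins with g-. The stems beginning with g- (godles → godlesul, gahit → gahitul, gigweglo → gigwegloul) add -ul.
So gawsum → gawsumul.

gawsumul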